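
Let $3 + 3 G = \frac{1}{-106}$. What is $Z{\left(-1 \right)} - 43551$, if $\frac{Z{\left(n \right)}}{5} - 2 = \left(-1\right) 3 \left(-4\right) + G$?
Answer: $- \frac{13828553}{318} \approx -43486.0$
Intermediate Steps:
$G = - \frac{319}{318}$ ($G = -1 + \frac{1}{3 \left(-106\right)} = -1 + \frac{1}{3} \left(- \frac{1}{106}\right) = -1 - \frac{1}{318} = - \frac{319}{318} \approx -1.0031$)
$Z{\left(n \right)} = \frac{20665}{318}$ ($Z{\left(n \right)} = 10 + 5 \left(\left(-1\right) 3 \left(-4\right) - \frac{319}{318}\right) = 10 + 5 \left(\left(-3\right) \left(-4\right) - \frac{319}{318}\right) = 10 + 5 \left(12 - \frac{319}{318}\right) = 10 + 5 \cdot \frac{3497}{318} = 10 + \frac{17485}{318} = \frac{20665}{318}$)
$Z{\left(-1 \right)} - 43551 = \frac{20665}{318} - 43551 = - \frac{13828553}{318}$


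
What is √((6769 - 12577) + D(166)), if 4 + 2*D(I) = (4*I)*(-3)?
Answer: I*√6806 ≈ 82.499*I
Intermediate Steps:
D(I) = -2 - 6*I (D(I) = -2 + ((4*I)*(-3))/2 = -2 + (-12*I)/2 = -2 - 6*I)
√((6769 - 12577) + D(166)) = √((6769 - 12577) + (-2 - 6*166)) = √(-5808 + (-2 - 996)) = √(-5808 - 998) = √(-6806) = I*√6806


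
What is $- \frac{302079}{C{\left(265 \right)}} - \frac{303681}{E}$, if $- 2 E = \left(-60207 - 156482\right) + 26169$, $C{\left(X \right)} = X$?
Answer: $- \frac{5771304201}{5048780} \approx -1143.1$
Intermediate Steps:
$E = 95260$ ($E = - \frac{\left(-60207 - 156482\right) + 26169}{2} = - \frac{-216689 + 26169}{2} = \left(- \frac{1}{2}\right) \left(-190520\right) = 95260$)
$- \frac{302079}{C{\left(265 \right)}} - \frac{303681}{E} = - \frac{302079}{265} - \frac{303681}{95260} = - \frac{5771304201}{5048780}$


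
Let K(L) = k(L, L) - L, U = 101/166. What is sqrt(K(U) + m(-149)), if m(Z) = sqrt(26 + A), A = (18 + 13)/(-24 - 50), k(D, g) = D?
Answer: 74**(3/4)*1893**(1/4)/74 ≈ 2.2490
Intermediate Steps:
U = 101/166 (U = 101*(1/166) = 101/166 ≈ 0.60843)
A = -31/74 (A = 31/(-74) = 31*(-1/74) = -31/74 ≈ -0.41892)
K(L) = 0 (K(L) = L - L = 0)
m(Z) = sqrt(140082)/74 (m(Z) = sqrt(26 - 31/74) = sqrt(1893/74) = sqrt(140082)/74)
sqrt(K(U) + m(-149)) = sqrt(0 + sqrt(140082)/74) = sqrt(sqrt(140082)/74) = 74**(3/4)*1893**(1/4)/74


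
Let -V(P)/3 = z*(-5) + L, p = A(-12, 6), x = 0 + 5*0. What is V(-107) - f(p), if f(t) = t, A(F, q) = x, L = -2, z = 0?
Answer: 6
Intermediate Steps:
x = 0 (x = 0 + 0 = 0)
A(F, q) = 0
p = 0
V(P) = 6 (V(P) = -3*(0*(-5) - 2) = -3*(0 - 2) = -3*(-2) = 6)
V(-107) - f(p) = 6 - 1*0 = 6 + 0 = 6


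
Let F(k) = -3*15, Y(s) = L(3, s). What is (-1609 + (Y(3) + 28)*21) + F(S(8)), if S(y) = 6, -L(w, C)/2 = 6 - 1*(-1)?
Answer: -1360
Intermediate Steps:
L(w, C) = -14 (L(w, C) = -2*(6 - 1*(-1)) = -2*(6 + 1) = -2*7 = -14)
Y(s) = -14
F(k) = -45
(-1609 + (Y(3) + 28)*21) + F(S(8)) = (-1609 + (-14 + 28)*21) - 45 = (-1609 + 14*21) - 45 = (-1609 + 294) - 45 = -1315 - 45 = -1360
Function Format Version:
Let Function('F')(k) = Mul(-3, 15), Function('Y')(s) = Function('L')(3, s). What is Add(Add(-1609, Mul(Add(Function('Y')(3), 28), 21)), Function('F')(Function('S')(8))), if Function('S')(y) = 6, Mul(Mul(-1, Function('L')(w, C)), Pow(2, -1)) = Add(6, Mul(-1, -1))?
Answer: -1360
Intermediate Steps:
Function('L')(w, C) = -14 (Function('L')(w, C) = Mul(-2, Add(6, Mul(-1, -1))) = Mul(-2, Add(6, 1)) = Mul(-2, 7) = -14)
Function('Y')(s) = -14
Function('F')(k) = -45
Add(Add(-1609, Mul(Add(Function('Y')(3), 28), 21)), Function('F')(Function('S')(8))) = Add(Add(-1609, Mul(Add(-14, 28), 21)), -45) = Add(Add(-1609, Mul(14, 21)), -45) = Add(Add(-1609, 294), -45) = Add(-1315, -45) = -1360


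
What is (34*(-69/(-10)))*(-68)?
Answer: -79764/5 ≈ -15953.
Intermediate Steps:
(34*(-69/(-10)))*(-68) = (34*(-69*(-1)/10))*(-68) = (34*(-3*(-23/10)))*(-68) = (34*(69/10))*(-68) = (1173/5)*(-68) = -79764/5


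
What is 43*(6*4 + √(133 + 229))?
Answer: 1032 + 43*√362 ≈ 1850.1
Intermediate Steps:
43*(6*4 + √(133 + 229)) = 43*(24 + √362) = 1032 + 43*√362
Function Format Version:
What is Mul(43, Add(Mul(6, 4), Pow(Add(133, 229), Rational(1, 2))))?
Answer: Add(1032, Mul(43, Pow(362, Rational(1, 2)))) ≈ 1850.1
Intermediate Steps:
Mul(43, Add(Mul(6, 4), Pow(Add(133, 229), Rational(1, 2)))) = Mul(43, Add(24, Pow(362, Rational(1, 2)))) = Add(1032, Mul(43, Pow(362, Rational(1, 2))))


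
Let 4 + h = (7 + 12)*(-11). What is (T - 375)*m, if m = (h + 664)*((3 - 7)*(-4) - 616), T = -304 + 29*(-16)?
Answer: 309295800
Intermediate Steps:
h = -213 (h = -4 + (7 + 12)*(-11) = -4 + 19*(-11) = -4 - 209 = -213)
T = -768 (T = -304 - 464 = -768)
m = -270600 (m = (-213 + 664)*((3 - 7)*(-4) - 616) = 451*(-4*(-4) - 616) = 451*(16 - 616) = 451*(-600) = -270600)
(T - 375)*m = (-768 - 375)*(-270600) = -1143*(-270600) = 309295800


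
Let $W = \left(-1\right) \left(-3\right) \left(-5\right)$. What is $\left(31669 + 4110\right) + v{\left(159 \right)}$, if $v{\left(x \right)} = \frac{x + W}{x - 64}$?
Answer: $\frac{3399149}{95} \approx 35781.0$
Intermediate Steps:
$W = -15$ ($W = 3 \left(-5\right) = -15$)
$v{\left(x \right)} = \frac{-15 + x}{-64 + x}$ ($v{\left(x \right)} = \frac{x - 15}{x - 64} = \frac{-15 + x}{-64 + x}$)
$\left(31669 + 4110\right) + v{\left(159 \right)} = \left(31669 + 4110\right) + \frac{-15 + 159}{-64 + 159} = 35779 + \frac{1}{95} \cdot 144 = 35779 + \frac{144}{95} = \frac{3399149}{95}$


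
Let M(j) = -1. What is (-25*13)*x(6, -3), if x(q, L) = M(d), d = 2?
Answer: 325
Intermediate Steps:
x(q, L) = -1
(-25*13)*x(6, -3) = -25*13*(-1) = -325*(-1) = 325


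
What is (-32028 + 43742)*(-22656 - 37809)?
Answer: -708287010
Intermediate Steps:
(-32028 + 43742)*(-22656 - 37809) = 11714*(-60465) = -708287010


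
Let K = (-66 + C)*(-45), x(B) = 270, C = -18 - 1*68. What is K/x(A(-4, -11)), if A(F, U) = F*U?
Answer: 76/3 ≈ 25.333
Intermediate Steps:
C = -86 (C = -18 - 68 = -86)
K = 6840 (K = (-66 - 86)*(-45) = -152*(-45) = 6840)
K/x(A(-4, -11)) = 6840/270 = 6840*(1/270) = 76/3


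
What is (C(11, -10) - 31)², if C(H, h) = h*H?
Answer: 19881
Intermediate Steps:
C(H, h) = H*h
(C(11, -10) - 31)² = (11*(-10) - 31)² = (-110 - 31)² = (-141)² = 19881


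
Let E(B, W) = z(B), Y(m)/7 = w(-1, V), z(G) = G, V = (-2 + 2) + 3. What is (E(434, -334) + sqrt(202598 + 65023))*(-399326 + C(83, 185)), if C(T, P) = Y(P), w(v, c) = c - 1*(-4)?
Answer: -173286218 - 399277*sqrt(267621) ≈ -3.7984e+8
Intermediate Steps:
V = 3 (V = 0 + 3 = 3)
w(v, c) = 4 + c (w(v, c) = c + 4 = 4 + c)
Y(m) = 49 (Y(m) = 7*(4 + 3) = 7*7 = 49)
C(T, P) = 49
E(B, W) = B
(E(434, -334) + sqrt(202598 + 65023))*(-399326 + C(83, 185)) = (434 + sqrt(202598 + 65023))*(-399326 + 49) = (434 + sqrt(267621))*(-399277) = -173286218 - 399277*sqrt(267621)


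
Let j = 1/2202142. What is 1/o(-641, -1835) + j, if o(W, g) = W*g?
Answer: 3378377/2590236495370 ≈ 1.3043e-6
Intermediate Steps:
j = 1/2202142 ≈ 4.5410e-7
1/o(-641, -1835) + j = 1/(-641*(-1835)) + 1/2202142 = 1/1176235 + 1/2202142 = 3378377/2590236495370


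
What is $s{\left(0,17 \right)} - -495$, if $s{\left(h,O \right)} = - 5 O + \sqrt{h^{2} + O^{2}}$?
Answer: $427$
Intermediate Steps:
$s{\left(h,O \right)} = \sqrt{O^{2} + h^{2}} - 5 O$ ($s{\left(h,O \right)} = - 5 O + \sqrt{O^{2} + h^{2}} = \sqrt{O^{2} + h^{2}} - 5 O$)
$s{\left(0,17 \right)} - -495 = \left(\sqrt{17^{2} + 0^{2}} - 85\right) - -495 = \left(\sqrt{289 + 0} - 85\right) + 495 = \left(\sqrt{289} - 85\right) + 495 = \left(17 - 85\right) + 495 = -68 + 495 = 427$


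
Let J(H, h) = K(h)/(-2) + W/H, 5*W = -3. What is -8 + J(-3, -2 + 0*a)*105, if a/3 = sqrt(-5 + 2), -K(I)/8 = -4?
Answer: -1667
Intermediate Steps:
W = -3/5 (W = (1/5)*(-3) = -3/5 ≈ -0.60000)
K(I) = 32 (K(I) = -8*(-4) = 32)
a = 3*I*sqrt(3) (a = 3*sqrt(-5 + 2) = 3*sqrt(-3) = 3*(I*sqrt(3)) = 3*I*sqrt(3) ≈ 5.1962*I)
J(H, h) = -16 - 3/(5*H) (J(H, h) = 32/(-2) - 3/(5*H) = 32*(-1/2) - 3/(5*H) = -16 - 3/(5*H))
-8 + J(-3, -2 + 0*a)*105 = -8 + (-16 - 3/5/(-3))*105 = -8 + (-16 - 3/5*(-1/3))*105 = -8 + (-16 + 1/5)*105 = -8 - 79/5*105 = -8 - 1659 = -1667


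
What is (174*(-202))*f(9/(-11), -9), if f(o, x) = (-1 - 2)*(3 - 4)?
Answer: -105444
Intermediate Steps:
f(o, x) = 3 (f(o, x) = -3*(-1) = 3)
(174*(-202))*f(9/(-11), -9) = (174*(-202))*3 = -35148*3 = -105444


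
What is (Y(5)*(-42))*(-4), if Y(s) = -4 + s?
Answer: 168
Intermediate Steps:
(Y(5)*(-42))*(-4) = ((-4 + 5)*(-42))*(-4) = (1*(-42))*(-4) = -42*(-4) = 168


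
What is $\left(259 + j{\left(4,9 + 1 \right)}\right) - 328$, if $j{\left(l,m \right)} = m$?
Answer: $-59$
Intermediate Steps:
$\left(259 + j{\left(4,9 + 1 \right)}\right) - 328 = \left(259 + \left(9 + 1\right)\right) - 328 = \left(259 + 10\right) - 328 = 269 - 328 = -59$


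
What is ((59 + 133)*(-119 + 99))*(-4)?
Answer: 15360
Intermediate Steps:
((59 + 133)*(-119 + 99))*(-4) = (192*(-20))*(-4) = -3840*(-4) = 15360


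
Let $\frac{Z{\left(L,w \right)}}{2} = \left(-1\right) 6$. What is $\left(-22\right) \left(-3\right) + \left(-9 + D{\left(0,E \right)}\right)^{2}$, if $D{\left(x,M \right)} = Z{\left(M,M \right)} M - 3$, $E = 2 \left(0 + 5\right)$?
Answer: $17490$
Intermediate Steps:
$E = 10$ ($E = 2 \cdot 5 = 10$)
$Z{\left(L,w \right)} = -12$ ($Z{\left(L,w \right)} = 2 \left(\left(-1\right) 6\right) = 2 \left(-6\right) = -12$)
$D{\left(x,M \right)} = -3 - 12 M$ ($D{\left(x,M \right)} = - 12 M - 3 = -3 - 12 M$)
$\left(-22\right) \left(-3\right) + \left(-9 + D{\left(0,E \right)}\right)^{2} = \left(-22\right) \left(-3\right) + \left(-9 - 123\right)^{2} = 66 + \left(-9 - 123\right)^{2} = 66 + \left(-132\right)^{2} = 66 + 17424 = 17490$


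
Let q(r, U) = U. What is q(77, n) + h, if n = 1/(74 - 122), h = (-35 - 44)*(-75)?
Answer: 284399/48 ≈ 5925.0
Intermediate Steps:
h = 5925 (h = -79*(-75) = 5925)
n = -1/48 (n = 1/(-48) = -1/48 ≈ -0.020833)
q(77, n) + h = -1/48 + 5925 = 284399/48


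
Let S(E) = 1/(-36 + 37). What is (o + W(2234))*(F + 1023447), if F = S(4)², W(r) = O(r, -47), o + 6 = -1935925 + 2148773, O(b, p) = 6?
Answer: 217838859904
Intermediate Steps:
o = 212842 (o = -6 + (-1935925 + 2148773) = -6 + 212848 = 212842)
S(E) = 1 (S(E) = 1/1 = 1)
W(r) = 6
F = 1 (F = 1² = 1)
(o + W(2234))*(F + 1023447) = (212842 + 6)*(1 + 1023447) = 212848*1023448 = 217838859904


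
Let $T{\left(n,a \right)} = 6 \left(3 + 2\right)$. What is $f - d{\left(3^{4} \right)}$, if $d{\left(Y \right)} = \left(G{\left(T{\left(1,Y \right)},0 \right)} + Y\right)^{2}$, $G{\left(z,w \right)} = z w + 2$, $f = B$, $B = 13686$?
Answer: $6797$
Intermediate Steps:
$T{\left(n,a \right)} = 30$ ($T{\left(n,a \right)} = 6 \cdot 5 = 30$)
$f = 13686$
$G{\left(z,w \right)} = 2 + w z$ ($G{\left(z,w \right)} = w z + 2 = 2 + w z$)
$d{\left(Y \right)} = \left(2 + Y\right)^{2}$ ($d{\left(Y \right)} = \left(\left(2 + 0 \cdot 30\right) + Y\right)^{2} = \left(\left(2 + 0\right) + Y\right)^{2} = \left(2 + Y\right)^{2}$)
$f - d{\left(3^{4} \right)} = 13686 - \left(2 + 3^{4}\right)^{2} = 13686 - \left(2 + 81\right)^{2} = 13686 - 83^{2} = 13686 - 6889 = 6797$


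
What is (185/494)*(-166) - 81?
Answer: -35362/247 ≈ -143.17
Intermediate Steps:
(185/494)*(-166) - 81 = -15355/247 - 81 = -35362/247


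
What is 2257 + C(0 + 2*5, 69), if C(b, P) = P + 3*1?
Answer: 2329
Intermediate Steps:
C(b, P) = 3 + P (C(b, P) = P + 3 = 3 + P)
2257 + C(0 + 2*5, 69) = 2257 + (3 + 69) = 2257 + 72 = 2329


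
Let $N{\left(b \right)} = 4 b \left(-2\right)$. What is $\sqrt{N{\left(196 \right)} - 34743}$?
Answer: $i \sqrt{36311} \approx 190.55 i$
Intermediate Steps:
$N{\left(b \right)} = - 8 b$
$\sqrt{N{\left(196 \right)} - 34743} = \sqrt{\left(-8\right) 196 - 34743} = \sqrt{-1568 - 34743} = \sqrt{-36311} = i \sqrt{36311}$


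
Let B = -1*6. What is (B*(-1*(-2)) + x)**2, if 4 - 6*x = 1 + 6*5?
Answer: 1089/4 ≈ 272.25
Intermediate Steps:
B = -6
x = -9/2 (x = 2/3 - (1 + 6*5)/6 = 2/3 - (1 + 30)/6 = 2/3 - 1/6*31 = 2/3 - 31/6 = -9/2 ≈ -4.5000)
(B*(-1*(-2)) + x)**2 = (-(-6)*(-2) - 9/2)**2 = (-6*2 - 9/2)**2 = (-12 - 9/2)**2 = (-33/2)**2 = 1089/4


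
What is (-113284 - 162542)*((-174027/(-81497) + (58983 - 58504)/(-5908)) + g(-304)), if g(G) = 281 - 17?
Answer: -17666788153937421/240742138 ≈ -7.3385e+7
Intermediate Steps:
g(G) = 264
(-113284 - 162542)*((-174027/(-81497) + (58983 - 58504)/(-5908)) + g(-304)) = (-113284 - 162542)*((-174027/(-81497) + (58983 - 58504)/(-5908)) + 264) = -275826*((-174027*(-1/81497) + 479*(-1/5908)) + 264) = -275826*((174027/81497 - 479/5908) + 264) = -275826*(989114453/481484276 + 264) = -275826*128100963317/481484276 = -17666788153937421/240742138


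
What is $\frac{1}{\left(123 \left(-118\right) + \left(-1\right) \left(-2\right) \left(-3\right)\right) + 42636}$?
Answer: $\frac{1}{28116} \approx 3.5567 \cdot 10^{-5}$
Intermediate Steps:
$\frac{1}{\left(123 \left(-118\right) + \left(-1\right) \left(-2\right) \left(-3\right)\right) + 42636} = \frac{1}{\left(-14514 + 2 \left(-3\right)\right) + 42636} = \frac{1}{\left(-14514 - 6\right) + 42636} = \frac{1}{-14520 + 42636} = \frac{1}{28116}$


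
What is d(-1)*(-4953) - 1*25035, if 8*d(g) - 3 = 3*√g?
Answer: -215139/8 - 14859*I/8 ≈ -26892.0 - 1857.4*I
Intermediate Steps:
d(g) = 3/8 + 3*√g/8 (d(g) = 3/8 + (3*√g)/8 = 3/8 + 3*√g/8)
d(-1)*(-4953) - 1*25035 = (3/8 + 3*√(-1)/8)*(-4953) - 1*25035 = (3/8 + 3*I/8)*(-4953) - 25035 = (-14859/8 - 14859*I/8) - 25035 = -215139/8 - 14859*I/8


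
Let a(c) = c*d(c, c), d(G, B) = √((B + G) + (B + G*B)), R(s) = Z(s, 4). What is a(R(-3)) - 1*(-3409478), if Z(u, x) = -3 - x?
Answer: 3409478 - 14*√7 ≈ 3.4094e+6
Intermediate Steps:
R(s) = -7 (R(s) = -3 - 1*4 = -3 - 4 = -7)
d(G, B) = √(G + 2*B + B*G) (d(G, B) = √((B + G) + (B + B*G)) = √(G + 2*B + B*G))
a(c) = c*√(c² + 3*c) (a(c) = c*√(c + 2*c + c*c) = c*√(c + 2*c + c²) = c*√(c² + 3*c))
a(R(-3)) - 1*(-3409478) = -7*2*√7 - 1*(-3409478) = -7*2*√7 + 3409478 = -14*√7 + 3409478 = 3409478 - 14*√7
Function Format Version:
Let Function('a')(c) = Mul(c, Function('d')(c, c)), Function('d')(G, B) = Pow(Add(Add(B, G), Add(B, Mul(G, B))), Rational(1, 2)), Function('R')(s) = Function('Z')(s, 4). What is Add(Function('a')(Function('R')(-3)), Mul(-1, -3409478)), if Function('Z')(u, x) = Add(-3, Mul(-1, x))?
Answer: Add(3409478, Mul(-14, Pow(7, Rational(1, 2)))) ≈ 3.4094e+6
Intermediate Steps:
Function('R')(s) = -7 (Function('R')(s) = Add(-3, Mul(-1, 4)) = Add(-3, -4) = -7)
Function('d')(G, B) = Pow(Add(G, Mul(2, B), Mul(B, G)), Rational(1, 2)) (Function('d')(G, B) = Pow(Add(Add(B, G), Add(B, Mul(B, G))), Rational(1, 2)) = Pow(Add(G, Mul(2, B), Mul(B, G)), Rational(1, 2)))
Function('a')(c) = Mul(c, Pow(Add(Pow(c, 2), Mul(3, c)), Rational(1, 2))) (Function('a')(c) = Mul(c, Pow(Add(c, Mul(2, c), Mul(c, c)), Rational(1, 2))) = Mul(c, Pow(Add(c, Mul(2, c), Pow(c, 2)), Rational(1, 2))) = Mul(c, Pow(Add(Pow(c, 2), Mul(3, c)), Rational(1, 2))))
Add(Function('a')(Function('R')(-3)), Mul(-1, -3409478)) = Add(Mul(-7, Pow(Mul(-7, Add(3, -7)), Rational(1, 2))), Mul(-1, -3409478)) = Add(Mul(-7, Pow(Mul(-7, -4), Rational(1, 2))), 3409478) = Add(Mul(-7, Pow(28, Rational(1, 2))), 3409478) = Add(Mul(-7, Mul(2, Pow(7, Rational(1, 2)))), 3409478) = Add(Mul(-14, Pow(7, Rational(1, 2))), 3409478) = Add(3409478, Mul(-14, Pow(7, Rational(1, 2))))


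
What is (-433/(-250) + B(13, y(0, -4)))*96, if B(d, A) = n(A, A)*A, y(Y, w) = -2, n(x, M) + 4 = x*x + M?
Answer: 68784/125 ≈ 550.27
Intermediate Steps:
n(x, M) = -4 + M + x² (n(x, M) = -4 + (x*x + M) = -4 + (x² + M) = -4 + (M + x²) = -4 + M + x²)
B(d, A) = A*(-4 + A + A²) (B(d, A) = (-4 + A + A²)*A = A*(-4 + A + A²))
(-433/(-250) + B(13, y(0, -4)))*96 = (-433/(-250) - 2*(-4 - 2 + (-2)²))*96 = (-433*(-1/250) - 2*(-4 - 2 + 4))*96 = (433/250 - 2*(-2))*96 = (433/250 + 4)*96 = (1433/250)*96 = 68784/125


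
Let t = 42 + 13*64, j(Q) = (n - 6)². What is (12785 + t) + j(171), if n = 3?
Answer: 13668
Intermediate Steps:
j(Q) = 9 (j(Q) = (3 - 6)² = (-3)² = 9)
t = 874 (t = 42 + 832 = 874)
(12785 + t) + j(171) = (12785 + 874) + 9 = 13659 + 9 = 13668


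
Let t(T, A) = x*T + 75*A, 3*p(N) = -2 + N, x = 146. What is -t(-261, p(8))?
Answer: 37956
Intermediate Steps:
p(N) = -⅔ + N/3 (p(N) = (-2 + N)/3 = -⅔ + N/3)
t(T, A) = 75*A + 146*T (t(T, A) = 146*T + 75*A = 75*A + 146*T)
-t(-261, p(8)) = -(75*(-⅔ + (⅓)*8) + 146*(-261)) = -(75*(-⅔ + 8/3) - 38106) = -(75*2 - 38106) = -(150 - 38106) = -1*(-37956) = 37956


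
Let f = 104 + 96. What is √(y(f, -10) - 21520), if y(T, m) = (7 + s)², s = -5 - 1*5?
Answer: 7*I*√439 ≈ 146.67*I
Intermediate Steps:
s = -10 (s = -5 - 5 = -10)
f = 200
y(T, m) = 9 (y(T, m) = (7 - 10)² = (-3)² = 9)
√(y(f, -10) - 21520) = √(9 - 21520) = √(-21511) = 7*I*√439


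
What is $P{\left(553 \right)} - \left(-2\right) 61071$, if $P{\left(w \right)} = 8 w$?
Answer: $126566$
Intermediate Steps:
$P{\left(553 \right)} - \left(-2\right) 61071 = 8 \cdot 553 - \left(-2\right) 61071 = 4424 - -122142 = 4424 + 122142 = 126566$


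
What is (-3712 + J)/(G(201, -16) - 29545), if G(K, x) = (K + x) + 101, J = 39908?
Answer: -36196/29259 ≈ -1.2371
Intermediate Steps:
G(K, x) = 101 + K + x
(-3712 + J)/(G(201, -16) - 29545) = (-3712 + 39908)/((101 + 201 - 16) - 29545) = 36196/(286 - 29545) = 36196/(-29259) = 36196*(-1/29259) = -36196/29259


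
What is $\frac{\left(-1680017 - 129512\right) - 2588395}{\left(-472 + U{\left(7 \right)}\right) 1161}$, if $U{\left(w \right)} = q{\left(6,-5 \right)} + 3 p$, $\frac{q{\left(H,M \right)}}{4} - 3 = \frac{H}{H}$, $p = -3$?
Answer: $\frac{4397924}{539865} \approx 8.1463$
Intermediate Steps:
$q{\left(H,M \right)} = 16$ ($q{\left(H,M \right)} = 12 + 4 \frac{H}{H} = 12 + 4 \cdot 1 = 12 + 4 = 16$)
$U{\left(w \right)} = 7$ ($U{\left(w \right)} = 16 + 3 \left(-3\right) = 16 - 9 = 7$)
$\frac{\left(-1680017 - 129512\right) - 2588395}{\left(-472 + U{\left(7 \right)}\right) 1161} = \frac{\left(-1680017 - 129512\right) - 2588395}{\left(-472 + 7\right) 1161} = \frac{-1809529 - 2588395}{\left(-465\right) 1161} = - \frac{4397924}{-539865} = \left(-4397924\right) \left(- \frac{1}{539865}\right) = \frac{4397924}{539865}$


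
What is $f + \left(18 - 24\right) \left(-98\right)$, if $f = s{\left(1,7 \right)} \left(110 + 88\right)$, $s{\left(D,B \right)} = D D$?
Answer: $786$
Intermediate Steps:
$s{\left(D,B \right)} = D^{2}$
$f = 198$ ($f = 1^{2} \left(110 + 88\right) = 1 \cdot 198 = 198$)
$f + \left(18 - 24\right) \left(-98\right) = 198 + \left(18 - 24\right) \left(-98\right) = 198 - -588 = 198 + 588 = 786$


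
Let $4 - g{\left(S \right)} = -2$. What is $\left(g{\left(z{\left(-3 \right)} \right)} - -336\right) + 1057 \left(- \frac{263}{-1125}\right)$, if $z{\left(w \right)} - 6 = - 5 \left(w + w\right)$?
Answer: $\frac{662741}{1125} \approx 589.1$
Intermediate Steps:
$z{\left(w \right)} = 6 - 10 w$ ($z{\left(w \right)} = 6 - 5 \left(w + w\right) = 6 - 5 \cdot 2 w = 6 - 10 w$)
$g{\left(S \right)} = 6$ ($g{\left(S \right)} = 4 - -2 = 4 + 2 = 6$)
$\left(g{\left(z{\left(-3 \right)} \right)} - -336\right) + 1057 \left(- \frac{263}{-1125}\right) = \left(6 - -336\right) + 1057 \left(- \frac{263}{-1125}\right) = \left(6 + 336\right) + 1057 \left(\left(-263\right) \left(- \frac{1}{1125}\right)\right) = 342 + 1057 \cdot \frac{263}{1125} = 342 + \frac{277991}{1125} = \frac{662741}{1125}$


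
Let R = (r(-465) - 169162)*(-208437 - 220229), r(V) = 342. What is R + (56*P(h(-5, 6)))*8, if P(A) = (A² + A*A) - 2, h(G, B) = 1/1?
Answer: 72367394120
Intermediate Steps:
h(G, B) = 1
P(A) = -2 + 2*A² (P(A) = (A² + A²) - 2 = 2*A² - 2 = -2 + 2*A²)
R = 72367394120 (R = (342 - 169162)*(-208437 - 220229) = -168820*(-428666) = 72367394120)
R + (56*P(h(-5, 6)))*8 = 72367394120 + (56*(-2 + 2*1²))*8 = 72367394120 + (56*(-2 + 2*1))*8 = 72367394120 + (56*(-2 + 2))*8 = 72367394120 + (56*0)*8 = 72367394120 + 0*8 = 72367394120 + 0 = 72367394120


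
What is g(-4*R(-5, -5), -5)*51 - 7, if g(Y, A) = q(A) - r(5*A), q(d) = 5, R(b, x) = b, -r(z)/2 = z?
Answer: -2302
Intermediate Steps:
r(z) = -2*z
g(Y, A) = 5 + 10*A (g(Y, A) = 5 - (-2)*5*A = 5 - (-10)*A = 5 + 10*A)
g(-4*R(-5, -5), -5)*51 - 7 = (5 + 10*(-5))*51 - 7 = (5 - 50)*51 - 7 = -45*51 - 7 = -2295 - 7 = -2302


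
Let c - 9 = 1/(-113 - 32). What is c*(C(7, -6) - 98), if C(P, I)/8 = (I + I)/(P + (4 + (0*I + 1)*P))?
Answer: -80848/87 ≈ -929.29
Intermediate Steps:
c = 1304/145 (c = 9 + 1/(-113 - 32) = 9 + 1/(-145) = 9 - 1/145 = 1304/145 ≈ 8.9931)
C(P, I) = 16*I/(4 + 2*P) (C(P, I) = 8*((I + I)/(P + (4 + (0*I + 1)*P))) = 8*((2*I)/(P + (4 + (0 + 1)*P))) = 8*((2*I)/(P + (4 + 1*P))) = 8*((2*I)/(P + (4 + P))) = 8*((2*I)/(4 + 2*P)) = 8*(2*I/(4 + 2*P)) = 16*I/(4 + 2*P))
c*(C(7, -6) - 98) = 1304*(8*(-6)/(2 + 7) - 98)/145 = 1304*(8*(-6)/9 - 98)/145 = 1304*(8*(-6)*(1/9) - 98)/145 = 1304*(-16/3 - 98)/145 = (1304/145)*(-310/3) = -80848/87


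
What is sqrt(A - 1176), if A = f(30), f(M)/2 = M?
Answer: 6*I*sqrt(31) ≈ 33.407*I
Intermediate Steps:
f(M) = 2*M
A = 60 (A = 2*30 = 60)
sqrt(A - 1176) = sqrt(60 - 1176) = sqrt(-1116) = 6*I*sqrt(31)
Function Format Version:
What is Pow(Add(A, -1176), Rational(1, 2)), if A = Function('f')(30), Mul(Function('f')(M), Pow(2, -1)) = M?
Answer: Mul(6, I, Pow(31, Rational(1, 2))) ≈ Mul(33.407, I)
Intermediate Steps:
Function('f')(M) = Mul(2, M)
A = 60 (A = Mul(2, 30) = 60)
Pow(Add(A, -1176), Rational(1, 2)) = Pow(Add(60, -1176), Rational(1, 2)) = Pow(-1116, Rational(1, 2)) = Mul(6, I, Pow(31, Rational(1, 2)))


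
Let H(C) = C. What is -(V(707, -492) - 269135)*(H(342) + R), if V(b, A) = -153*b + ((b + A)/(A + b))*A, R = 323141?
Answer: 122211230434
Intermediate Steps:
V(b, A) = A - 153*b (V(b, A) = -153*b + ((A + b)/(A + b))*A = -153*b + 1*A = -153*b + A = A - 153*b)
-(V(707, -492) - 269135)*(H(342) + R) = -((-492 - 153*707) - 269135)*(342 + 323141) = -((-492 - 108171) - 269135)*323483 = -(-108663 - 269135)*323483 = -(-377798)*323483 = -1*(-122211230434) = 122211230434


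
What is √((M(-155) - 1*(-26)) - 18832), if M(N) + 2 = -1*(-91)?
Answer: I*√18717 ≈ 136.81*I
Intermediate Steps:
M(N) = 89 (M(N) = -2 - 1*(-91) = -2 + 91 = 89)
√((M(-155) - 1*(-26)) - 18832) = √((89 - 1*(-26)) - 18832) = √((89 + 26) - 18832) = √(115 - 18832) = √(-18717) = I*√18717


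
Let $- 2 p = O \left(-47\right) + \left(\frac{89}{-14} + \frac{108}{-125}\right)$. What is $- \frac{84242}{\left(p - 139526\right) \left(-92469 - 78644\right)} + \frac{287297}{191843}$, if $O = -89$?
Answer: $\frac{24366153936607713893}{16270573382708393767} \approx 1.4976$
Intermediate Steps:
$p = - \frac{7307613}{3500}$ ($p = - \frac{\left(-89\right) \left(-47\right) + \left(\frac{89}{-14} + \frac{108}{-125}\right)}{2} = - \frac{4183 + \left(89 \left(- \frac{1}{14}\right) + 108 \left(- \frac{1}{125}\right)\right)}{2} = - \frac{4183 - \frac{12637}{1750}}{2} = \left(- \frac{1}{2}\right) \frac{7307613}{1750} = - \frac{7307613}{3500} \approx -2087.9$)
$- \frac{84242}{\left(p - 139526\right) \left(-92469 - 78644\right)} + \frac{287297}{191843} = - \frac{84242}{\left(- \frac{7307613}{3500} - 139526\right) \left(-92469 - 78644\right)} + \frac{287297}{191843} = - \frac{84242}{\left(- \frac{495648613}{3500}\right) \left(-171113\right)} + 287297 \cdot \frac{1}{191843} = - \frac{84242}{\frac{84811921116269}{3500}} + \frac{287297}{191843} = \left(-84242\right) \frac{3500}{84811921116269} + \frac{287297}{191843} = - \frac{294847000}{84811921116269} + \frac{287297}{191843} = \frac{24366153936607713893}{16270573382708393767}$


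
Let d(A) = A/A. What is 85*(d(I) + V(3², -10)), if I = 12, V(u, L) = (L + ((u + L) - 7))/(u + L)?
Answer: 1615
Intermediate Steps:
V(u, L) = (-7 + u + 2*L)/(L + u) (V(u, L) = (L + ((L + u) - 7))/(L + u) = (L + (-7 + L + u))/(L + u) = (-7 + u + 2*L)/(L + u))
d(A) = 1
85*(d(I) + V(3², -10)) = 85*(1 + (-7 + 3² + 2*(-10))/(-10 + 3²)) = 85*(1 + (-7 + 9 - 20)/(-10 + 9)) = 85*(1 - 18/(-1)) = 85*(1 - 1*(-18)) = 85*(1 + 18) = 85*19 = 1615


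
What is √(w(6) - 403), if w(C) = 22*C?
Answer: I*√271 ≈ 16.462*I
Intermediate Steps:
√(w(6) - 403) = √(22*6 - 403) = √(132 - 403) = √(-271) = I*√271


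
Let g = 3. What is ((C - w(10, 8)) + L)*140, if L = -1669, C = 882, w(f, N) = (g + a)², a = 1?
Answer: -112420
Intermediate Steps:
w(f, N) = 16 (w(f, N) = (3 + 1)² = 4² = 16)
((C - w(10, 8)) + L)*140 = ((882 - 1*16) - 1669)*140 = ((882 - 16) - 1669)*140 = (866 - 1669)*140 = -803*140 = -112420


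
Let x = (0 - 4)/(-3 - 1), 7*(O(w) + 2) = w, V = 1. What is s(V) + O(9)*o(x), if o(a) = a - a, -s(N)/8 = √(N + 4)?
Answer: -8*√5 ≈ -17.889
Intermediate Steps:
s(N) = -8*√(4 + N) (s(N) = -8*√(N + 4) = -8*√(4 + N))
O(w) = -2 + w/7
x = 1 (x = -4/(-4) = -4*(-¼) = 1)
o(a) = 0
s(V) + O(9)*o(x) = -8*√(4 + 1) + (-2 + (⅐)*9)*0 = -8*√5 + (-2 + 9/7)*0 = -8*√5 - 5/7*0 = -8*√5 + 0 = -8*√5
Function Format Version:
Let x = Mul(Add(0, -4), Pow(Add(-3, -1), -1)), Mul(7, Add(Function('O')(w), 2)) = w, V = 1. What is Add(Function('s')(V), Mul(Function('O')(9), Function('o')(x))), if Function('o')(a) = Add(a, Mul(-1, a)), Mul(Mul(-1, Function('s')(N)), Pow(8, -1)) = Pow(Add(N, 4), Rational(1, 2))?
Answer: Mul(-8, Pow(5, Rational(1, 2))) ≈ -17.889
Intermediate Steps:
Function('s')(N) = Mul(-8, Pow(Add(4, N), Rational(1, 2))) (Function('s')(N) = Mul(-8, Pow(Add(N, 4), Rational(1, 2))) = Mul(-8, Pow(Add(4, N), Rational(1, 2))))
Function('O')(w) = Add(-2, Mul(Rational(1, 7), w))
x = 1 (x = Mul(-4, Pow(-4, -1)) = Mul(-4, Rational(-1, 4)) = 1)
Function('o')(a) = 0
Add(Function('s')(V), Mul(Function('O')(9), Function('o')(x))) = Add(Mul(-8, Pow(Add(4, 1), Rational(1, 2))), Mul(Add(-2, Mul(Rational(1, 7), 9)), 0)) = Add(Mul(-8, Pow(5, Rational(1, 2))), Mul(Add(-2, Rational(9, 7)), 0)) = Add(Mul(-8, Pow(5, Rational(1, 2))), Mul(Rational(-5, 7), 0)) = Add(Mul(-8, Pow(5, Rational(1, 2))), 0) = Mul(-8, Pow(5, Rational(1, 2)))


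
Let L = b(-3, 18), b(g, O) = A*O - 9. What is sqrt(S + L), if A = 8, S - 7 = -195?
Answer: I*sqrt(53) ≈ 7.2801*I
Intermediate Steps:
S = -188 (S = 7 - 195 = -188)
b(g, O) = -9 + 8*O (b(g, O) = 8*O - 9 = -9 + 8*O)
L = 135 (L = -9 + 8*18 = -9 + 144 = 135)
sqrt(S + L) = sqrt(-188 + 135) = sqrt(-53) = I*sqrt(53)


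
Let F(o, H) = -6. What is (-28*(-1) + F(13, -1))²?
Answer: 484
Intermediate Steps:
(-28*(-1) + F(13, -1))² = (-28*(-1) - 6)² = (28 - 6)² = 22² = 484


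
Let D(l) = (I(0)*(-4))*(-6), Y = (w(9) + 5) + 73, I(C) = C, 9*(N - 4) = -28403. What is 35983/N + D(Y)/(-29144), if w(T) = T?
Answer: -323847/28367 ≈ -11.416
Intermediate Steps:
N = -28367/9 (N = 4 + (1/9)*(-28403) = 4 - 28403/9 = -28367/9 ≈ -3151.9)
Y = 87 (Y = (9 + 5) + 73 = 14 + 73 = 87)
D(l) = 0 (D(l) = (0*(-4))*(-6) = 0*(-6) = 0)
35983/N + D(Y)/(-29144) = 35983/(-28367/9) + 0/(-29144) = 35983*(-9/28367) + 0*(-1/29144) = -323847/28367 + 0 = -323847/28367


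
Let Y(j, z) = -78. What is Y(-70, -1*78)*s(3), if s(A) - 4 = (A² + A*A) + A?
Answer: -1950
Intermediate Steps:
s(A) = 4 + A + 2*A² (s(A) = 4 + ((A² + A*A) + A) = 4 + ((A² + A²) + A) = 4 + (2*A² + A) = 4 + (A + 2*A²) = 4 + A + 2*A²)
Y(-70, -1*78)*s(3) = -78*(4 + 3 + 2*3²) = -78*(4 + 3 + 2*9) = -78*(4 + 3 + 18) = -78*25 = -1950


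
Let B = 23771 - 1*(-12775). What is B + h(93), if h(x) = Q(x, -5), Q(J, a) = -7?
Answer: 36539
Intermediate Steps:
h(x) = -7
B = 36546 (B = 23771 + 12775 = 36546)
B + h(93) = 36546 - 7 = 36539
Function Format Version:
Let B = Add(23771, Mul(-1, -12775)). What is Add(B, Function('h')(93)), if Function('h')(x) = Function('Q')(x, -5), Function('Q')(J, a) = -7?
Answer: 36539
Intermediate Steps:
Function('h')(x) = -7
B = 36546 (B = Add(23771, 12775) = 36546)
Add(B, Function('h')(93)) = Add(36546, -7) = 36539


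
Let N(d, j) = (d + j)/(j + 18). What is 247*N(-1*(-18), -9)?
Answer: 247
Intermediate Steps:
N(d, j) = (d + j)/(18 + j)
247*N(-1*(-18), -9) = 247*((-1*(-18) - 9)/(18 - 9)) = 247*((18 - 9)/9) = 247*((⅑)*9) = 247*1 = 247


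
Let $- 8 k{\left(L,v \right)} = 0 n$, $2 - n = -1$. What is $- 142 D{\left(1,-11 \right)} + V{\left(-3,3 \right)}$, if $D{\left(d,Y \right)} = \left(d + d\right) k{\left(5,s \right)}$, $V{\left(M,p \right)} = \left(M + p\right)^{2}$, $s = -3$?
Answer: $0$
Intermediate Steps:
$n = 3$ ($n = 2 - -1 = 2 + 1 = 3$)
$k{\left(L,v \right)} = 0$ ($k{\left(L,v \right)} = - \frac{0 \cdot 3}{8} = \left(- \frac{1}{8}\right) 0 = 0$)
$D{\left(d,Y \right)} = 0$ ($D{\left(d,Y \right)} = \left(d + d\right) 0 = 2 d 0 = 0$)
$- 142 D{\left(1,-11 \right)} + V{\left(-3,3 \right)} = \left(-142\right) 0 + \left(-3 + 3\right)^{2} = 0 + 0^{2} = 0 + 0 = 0$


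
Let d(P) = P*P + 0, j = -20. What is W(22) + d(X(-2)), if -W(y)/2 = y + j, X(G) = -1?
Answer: -3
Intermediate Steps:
W(y) = 40 - 2*y (W(y) = -2*(y - 20) = -2*(-20 + y) = 40 - 2*y)
d(P) = P² (d(P) = P² + 0 = P²)
W(22) + d(X(-2)) = (40 - 2*22) + (-1)² = (40 - 44) + 1 = -4 + 1 = -3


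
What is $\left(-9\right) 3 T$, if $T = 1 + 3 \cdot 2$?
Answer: $-189$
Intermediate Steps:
$T = 7$ ($T = 1 + 6 = 7$)
$\left(-9\right) 3 T = \left(-9\right) 3 \cdot 7 = \left(-27\right) 7 = -189$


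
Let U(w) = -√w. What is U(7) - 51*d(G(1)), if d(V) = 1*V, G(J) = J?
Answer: -51 - √7 ≈ -53.646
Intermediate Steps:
d(V) = V
U(7) - 51*d(G(1)) = -√7 - 51*1 = -√7 - 51 = -51 - √7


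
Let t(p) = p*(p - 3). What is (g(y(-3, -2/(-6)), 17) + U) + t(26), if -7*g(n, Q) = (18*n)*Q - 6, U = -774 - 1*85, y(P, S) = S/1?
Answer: -1923/7 ≈ -274.71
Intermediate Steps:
y(P, S) = S (y(P, S) = S*1 = S)
U = -859 (U = -774 - 85 = -859)
g(n, Q) = 6/7 - 18*Q*n/7 (g(n, Q) = -((18*n)*Q - 6)/7 = -(18*Q*n - 6)/7 = -(-6 + 18*Q*n)/7 = 6/7 - 18*Q*n/7)
t(p) = p*(-3 + p)
(g(y(-3, -2/(-6)), 17) + U) + t(26) = ((6/7 - 18/7*17*(-2/(-6))) - 859) + 26*(-3 + 26) = ((6/7 - 18/7*17*(-2*(-⅙))) - 859) + 26*23 = ((6/7 - 18/7*17*⅓) - 859) + 598 = ((6/7 - 102/7) - 859) + 598 = (-96/7 - 859) + 598 = -6109/7 + 598 = -1923/7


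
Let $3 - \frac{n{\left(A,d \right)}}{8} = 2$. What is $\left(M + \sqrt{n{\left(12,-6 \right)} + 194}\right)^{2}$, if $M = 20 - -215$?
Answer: $\left(235 + \sqrt{202}\right)^{2} \approx 62107.0$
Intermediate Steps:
$n{\left(A,d \right)} = 8$ ($n{\left(A,d \right)} = 24 - 16 = 8$)
$M = 235$ ($M = 20 + 215 = 235$)
$\left(M + \sqrt{n{\left(12,-6 \right)} + 194}\right)^{2} = \left(235 + \sqrt{8 + 194}\right)^{2} = \left(235 + \sqrt{202}\right)^{2}$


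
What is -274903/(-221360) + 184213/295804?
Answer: 30523699173/16369793360 ≈ 1.8646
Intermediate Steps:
-274903/(-221360) + 184213/295804 = -274903*(-1/221360) + 184213*(1/295804) = 274903/221360 + 184213/295804 = 30523699173/16369793360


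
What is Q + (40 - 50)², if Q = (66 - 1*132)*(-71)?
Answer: 4786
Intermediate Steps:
Q = 4686 (Q = (66 - 132)*(-71) = -66*(-71) = 4686)
Q + (40 - 50)² = 4686 + (40 - 50)² = 4686 + (-10)² = 4686 + 100 = 4786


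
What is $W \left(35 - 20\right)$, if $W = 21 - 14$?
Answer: $105$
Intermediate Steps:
$W = 7$
$W \left(35 - 20\right) = 7 \left(35 - 20\right) = 7 \cdot 15 = 105$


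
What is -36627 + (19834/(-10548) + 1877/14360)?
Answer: -1387032584051/37867320 ≈ -36629.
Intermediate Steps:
-36627 + (19834/(-10548) + 1877/14360) = -36627 + (19834*(-1/10548) + 1877*(1/14360)) = -36627 + (-9917/5274 + 1877/14360) = -36627 - 66254411/37867320 = -1387032584051/37867320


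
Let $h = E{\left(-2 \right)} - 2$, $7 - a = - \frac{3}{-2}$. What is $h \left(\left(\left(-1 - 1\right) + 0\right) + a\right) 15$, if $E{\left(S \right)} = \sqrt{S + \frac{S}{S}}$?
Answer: $-105 + \frac{105 i}{2} \approx -105.0 + 52.5 i$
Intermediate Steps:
$a = \frac{11}{2}$ ($a = 7 - - \frac{3}{-2} = 7 - \left(-3\right) \left(- \frac{1}{2}\right) = 7 - \frac{3}{2} = \frac{11}{2} \approx 5.5$)
$E{\left(S \right)} = \sqrt{1 + S}$ ($E{\left(S \right)} = \sqrt{S + 1} = \sqrt{1 + S}$)
$h = -2 + i$ ($h = \sqrt{1 - 2} - 2 = \sqrt{-1} - 2 = i - 2 = -2 + i \approx -2.0 + 1.0 i$)
$h \left(\left(\left(-1 - 1\right) + 0\right) + a\right) 15 = \left(-2 + i\right) \left(\left(\left(-1 - 1\right) + 0\right) + \frac{11}{2}\right) 15 = \left(-2 + i\right) \left(\left(-2 + 0\right) + \frac{11}{2}\right) 15 = \left(-2 + i\right) \left(-2 + \frac{11}{2}\right) 15 = \left(-2 + i\right) \frac{7}{2} \cdot 15 = \left(-7 + \frac{7 i}{2}\right) 15 = -105 + \frac{105 i}{2}$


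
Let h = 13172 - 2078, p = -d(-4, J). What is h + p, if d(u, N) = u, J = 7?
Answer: 11098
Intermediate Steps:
p = 4 (p = -1*(-4) = 4)
h = 11094
h + p = 11094 + 4 = 11098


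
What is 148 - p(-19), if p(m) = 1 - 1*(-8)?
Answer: 139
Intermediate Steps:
p(m) = 9 (p(m) = 1 + 8 = 9)
148 - p(-19) = 148 - 1*9 = 148 - 9 = 139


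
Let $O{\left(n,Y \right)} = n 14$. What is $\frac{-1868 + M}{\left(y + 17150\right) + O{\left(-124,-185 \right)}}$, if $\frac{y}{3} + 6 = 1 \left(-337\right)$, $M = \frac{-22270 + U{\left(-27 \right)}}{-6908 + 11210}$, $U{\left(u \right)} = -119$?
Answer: $- \frac{537235}{4125618} \approx -0.13022$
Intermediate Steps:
$M = - \frac{7463}{1434}$ ($M = \frac{-22270 - 119}{-6908 + 11210} = - \frac{22389}{4302} = \left(-22389\right) \frac{1}{4302} = - \frac{7463}{1434} \approx -5.2043$)
$O{\left(n,Y \right)} = 14 n$
$y = -1029$ ($y = -18 + 3 \cdot 1 \left(-337\right) = -18 + 3 \left(-337\right) = -18 - 1011 = -1029$)
$\frac{-1868 + M}{\left(y + 17150\right) + O{\left(-124,-185 \right)}} = \frac{-1868 - \frac{7463}{1434}}{\left(-1029 + 17150\right) + 14 \left(-124\right)} = - \frac{2686175}{1434 \left(16121 - 1736\right)} = - \frac{2686175}{1434 \cdot 14385} = \left(- \frac{2686175}{1434}\right) \frac{1}{14385} = - \frac{537235}{4125618}$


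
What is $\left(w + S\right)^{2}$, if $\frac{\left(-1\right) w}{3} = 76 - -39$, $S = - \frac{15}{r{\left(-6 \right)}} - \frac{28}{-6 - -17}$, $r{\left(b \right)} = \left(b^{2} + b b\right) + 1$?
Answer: $\frac{77977211536}{644809} \approx 1.2093 \cdot 10^{5}$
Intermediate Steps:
$r{\left(b \right)} = 1 + 2 b^{2}$ ($r{\left(b \right)} = \left(b^{2} + b^{2}\right) + 1 = 2 b^{2} + 1 = 1 + 2 b^{2}$)
$S = - \frac{2209}{803}$ ($S = - \frac{15}{1 + 2 \left(-6\right)^{2}} - \frac{28}{-6 - -17} = - \frac{15}{1 + 2 \cdot 36} - \frac{28}{-6 + 17} = - \frac{15}{1 + 72} - \frac{28}{11} = - \frac{15}{73} - \frac{28}{11} = - \frac{2209}{803} \approx -2.7509$)
$w = -345$ ($w = - 3 \left(76 - -39\right) = - 3 \left(76 + 39\right) = \left(-3\right) 115 = -345$)
$\left(w + S\right)^{2} = \left(-345 - \frac{2209}{803}\right)^{2} = \left(- \frac{279244}{803}\right)^{2} = \frac{77977211536}{644809}$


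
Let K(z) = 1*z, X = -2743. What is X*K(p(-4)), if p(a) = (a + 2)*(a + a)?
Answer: -43888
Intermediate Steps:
p(a) = 2*a*(2 + a) (p(a) = (2 + a)*(2*a) = 2*a*(2 + a))
K(z) = z
X*K(p(-4)) = -5486*(-4)*(2 - 4) = -5486*(-4)*(-2) = -2743*16 = -43888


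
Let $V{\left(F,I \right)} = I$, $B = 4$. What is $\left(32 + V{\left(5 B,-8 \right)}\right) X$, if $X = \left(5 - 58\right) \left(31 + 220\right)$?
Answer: $-319272$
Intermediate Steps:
$X = -13303$ ($X = \left(-53\right) 251 = -13303$)
$\left(32 + V{\left(5 B,-8 \right)}\right) X = \left(32 - 8\right) \left(-13303\right) = 24 \left(-13303\right) = -319272$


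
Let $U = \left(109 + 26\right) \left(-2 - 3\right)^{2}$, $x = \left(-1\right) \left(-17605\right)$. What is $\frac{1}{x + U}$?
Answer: $\frac{1}{20980} \approx 4.7664 \cdot 10^{-5}$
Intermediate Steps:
$x = 17605$
$U = 3375$ ($U = 135 \left(-5\right)^{2} = 135 \cdot 25 = 3375$)
$\frac{1}{x + U} = \frac{1}{17605 + 3375} = \frac{1}{20980}$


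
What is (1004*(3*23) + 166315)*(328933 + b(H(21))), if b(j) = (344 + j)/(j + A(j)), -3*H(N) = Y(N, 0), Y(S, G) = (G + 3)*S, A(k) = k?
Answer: 3254657389033/42 ≈ 7.7492e+10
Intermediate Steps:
Y(S, G) = S*(3 + G) (Y(S, G) = (3 + G)*S = S*(3 + G))
H(N) = -N (H(N) = -N*(3 + 0)/3 = -N*3/3 = -N)
b(j) = (344 + j)/(2*j) (b(j) = (344 + j)/(j + j) = (344 + j)/((2*j)) = (344 + j)*(1/(2*j)) = (344 + j)/(2*j))
(1004*(3*23) + 166315)*(328933 + b(H(21))) = (1004*(3*23) + 166315)*(328933 + (344 - 1*21)/(2*((-1*21)))) = (1004*69 + 166315)*(328933 + (½)*(344 - 21)/(-21)) = (69276 + 166315)*(328933 + (½)*(-1/21)*323) = 235591*(328933 - 323/42) = 235591*(13814863/42) = 3254657389033/42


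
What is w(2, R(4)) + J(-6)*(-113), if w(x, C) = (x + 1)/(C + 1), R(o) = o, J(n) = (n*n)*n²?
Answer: -732237/5 ≈ -1.4645e+5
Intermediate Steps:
J(n) = n⁴ (J(n) = n²*n² = n⁴)
w(x, C) = (1 + x)/(1 + C)
w(2, R(4)) + J(-6)*(-113) = (1 + 2)/(1 + 4) + (-6)⁴*(-113) = 3/5 + 1296*(-113) = (⅕)*3 - 146448 = ⅗ - 146448 = -732237/5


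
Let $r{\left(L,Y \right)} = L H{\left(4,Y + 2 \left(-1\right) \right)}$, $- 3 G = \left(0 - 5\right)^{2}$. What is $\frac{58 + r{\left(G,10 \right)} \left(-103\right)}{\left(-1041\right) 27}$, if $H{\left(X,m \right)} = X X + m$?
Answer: $- \frac{6886}{9369} \approx -0.73498$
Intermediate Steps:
$H{\left(X,m \right)} = m + X^{2}$ ($H{\left(X,m \right)} = X^{2} + m = m + X^{2}$)
$G = - \frac{25}{3}$ ($G = - \frac{\left(0 - 5\right)^{2}}{3} = - \frac{\left(-5\right)^{2}}{3} = \left(- \frac{1}{3}\right) 25 = - \frac{25}{3} \approx -8.3333$)
$r{\left(L,Y \right)} = L \left(14 + Y\right)$ ($r{\left(L,Y \right)} = L \left(\left(Y + 2 \left(-1\right)\right) + 4^{2}\right) = L \left(\left(Y - 2\right) + 16\right) = L \left(\left(-2 + Y\right) + 16\right) = L \left(14 + Y\right)$)
$\frac{58 + r{\left(G,10 \right)} \left(-103\right)}{\left(-1041\right) 27} = \frac{58 + - \frac{25 \left(14 + 10\right)}{3} \left(-103\right)}{\left(-1041\right) 27} = \frac{58 + \left(- \frac{25}{3}\right) 24 \left(-103\right)}{-28107} = \left(58 - -20600\right) \left(- \frac{1}{28107}\right) = \left(58 + 20600\right) \left(- \frac{1}{28107}\right) = 20658 \left(- \frac{1}{28107}\right) = - \frac{6886}{9369}$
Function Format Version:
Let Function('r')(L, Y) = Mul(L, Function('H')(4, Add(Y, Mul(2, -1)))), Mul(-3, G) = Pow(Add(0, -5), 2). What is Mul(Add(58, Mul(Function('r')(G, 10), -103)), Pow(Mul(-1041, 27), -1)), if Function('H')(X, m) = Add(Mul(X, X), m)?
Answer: Rational(-6886, 9369) ≈ -0.73498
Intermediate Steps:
Function('H')(X, m) = Add(m, Pow(X, 2)) (Function('H')(X, m) = Add(Pow(X, 2), m) = Add(m, Pow(X, 2)))
G = Rational(-25, 3) (G = Mul(Rational(-1, 3), Pow(Add(0, -5), 2)) = Mul(Rational(-1, 3), Pow(-5, 2)) = Mul(Rational(-1, 3), 25) = Rational(-25, 3) ≈ -8.3333)
Function('r')(L, Y) = Mul(L, Add(14, Y)) (Function('r')(L, Y) = Mul(L, Add(Add(Y, Mul(2, -1)), Pow(4, 2))) = Mul(L, Add(Add(Y, -2), 16)) = Mul(L, Add(Add(-2, Y), 16)) = Mul(L, Add(14, Y)))
Mul(Add(58, Mul(Function('r')(G, 10), -103)), Pow(Mul(-1041, 27), -1)) = Mul(Add(58, Mul(Mul(Rational(-25, 3), Add(14, 10)), -103)), Pow(Mul(-1041, 27), -1)) = Mul(Add(58, Mul(Mul(Rational(-25, 3), 24), -103)), Pow(-28107, -1)) = Mul(Add(58, Mul(-200, -103)), Rational(-1, 28107)) = Mul(Add(58, 20600), Rational(-1, 28107)) = Mul(20658, Rational(-1, 28107)) = Rational(-6886, 9369)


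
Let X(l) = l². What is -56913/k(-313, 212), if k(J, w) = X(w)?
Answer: -56913/44944 ≈ -1.2663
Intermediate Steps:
k(J, w) = w²
-56913/k(-313, 212) = -56913/(212²) = -56913/44944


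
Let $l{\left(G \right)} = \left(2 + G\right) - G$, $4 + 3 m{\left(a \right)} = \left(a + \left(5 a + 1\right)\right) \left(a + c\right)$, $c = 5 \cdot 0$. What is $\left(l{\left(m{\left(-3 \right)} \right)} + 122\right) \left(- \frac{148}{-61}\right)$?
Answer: $\frac{18352}{61} \approx 300.85$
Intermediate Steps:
$c = 0$
$m{\left(a \right)} = - \frac{4}{3} + \frac{a \left(1 + 6 a\right)}{3}$ ($m{\left(a \right)} = - \frac{4}{3} + \frac{\left(a + \left(5 a + 1\right)\right) \left(a + 0\right)}{3} = - \frac{4}{3} + \frac{\left(a + \left(1 + 5 a\right)\right) a}{3} = - \frac{4}{3} + \frac{\left(1 + 6 a\right) a}{3} = - \frac{4}{3} + \frac{a \left(1 + 6 a\right)}{3}$)
$l{\left(G \right)} = 2$
$\left(l{\left(m{\left(-3 \right)} \right)} + 122\right) \left(- \frac{148}{-61}\right) = \left(2 + 122\right) \left(- \frac{148}{-61}\right) = 124 \left(\left(-148\right) \left(- \frac{1}{61}\right)\right) = 124 \cdot \frac{148}{61} = \frac{18352}{61}$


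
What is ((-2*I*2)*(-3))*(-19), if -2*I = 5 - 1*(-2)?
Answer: 798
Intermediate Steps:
I = -7/2 (I = -(5 - 1*(-2))/2 = -(5 + 2)/2 = -½*7 = -7/2 ≈ -3.5000)
((-2*I*2)*(-3))*(-19) = ((-2*(-7/2)*2)*(-3))*(-19) = ((7*2)*(-3))*(-19) = (14*(-3))*(-19) = -42*(-19) = 798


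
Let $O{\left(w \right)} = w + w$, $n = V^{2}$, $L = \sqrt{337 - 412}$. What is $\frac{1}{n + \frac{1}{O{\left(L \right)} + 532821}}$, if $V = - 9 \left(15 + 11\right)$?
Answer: $\frac{15545130844012617}{851189184523930003129} + \frac{10 i \sqrt{3}}{851189184523930003129} \approx 1.8263 \cdot 10^{-5} + 2.0349 \cdot 10^{-20} i$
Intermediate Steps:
$V = -234$ ($V = \left(-9\right) 26 = -234$)
$L = 5 i \sqrt{3}$ ($L = \sqrt{-75} = 5 i \sqrt{3} \approx 8.6602 i$)
$n = 54756$ ($n = \left(-234\right)^{2} = 54756$)
$O{\left(w \right)} = 2 w$
$\frac{1}{n + \frac{1}{O{\left(L \right)} + 532821}} = \frac{1}{54756 + \frac{1}{2 \cdot 5 i \sqrt{3} + 532821}} = \frac{1}{54756 + \frac{1}{10 i \sqrt{3} + 532821}} = \frac{1}{54756 + \frac{1}{532821 + 10 i \sqrt{3}}}$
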